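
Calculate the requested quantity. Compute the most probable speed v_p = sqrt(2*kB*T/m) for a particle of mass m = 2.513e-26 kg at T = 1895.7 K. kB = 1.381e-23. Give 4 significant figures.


Step 1: Numerator = 2*kB*T = 2*1.381e-23*1895.7 = 5.236e-20
Step 2: Ratio = 5.236e-20 / 2.513e-26 = 2.084e+06
Step 3: v_p = sqrt(2.084e+06) = 1443 m/s

1443


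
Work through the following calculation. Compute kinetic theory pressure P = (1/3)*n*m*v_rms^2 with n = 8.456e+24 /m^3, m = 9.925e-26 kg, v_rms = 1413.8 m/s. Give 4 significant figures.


Step 1: v_rms^2 = 1413.8^2 = 1.999e+06
Step 2: n*m = 8.456e+24*9.925e-26 = 0.8393
Step 3: P = (1/3)*0.8393*1.999e+06 = 5.592e+05 Pa

5.592e+05


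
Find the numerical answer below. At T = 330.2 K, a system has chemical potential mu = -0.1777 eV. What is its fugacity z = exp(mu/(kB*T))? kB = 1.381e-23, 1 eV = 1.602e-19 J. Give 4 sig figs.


Step 1: Convert mu to Joules: -0.1777*1.602e-19 = -2.847e-20 J
Step 2: kB*T = 1.381e-23*330.2 = 4.56e-21 J
Step 3: mu/(kB*T) = -6.243
Step 4: z = exp(-6.243) = 0.001944

0.001944


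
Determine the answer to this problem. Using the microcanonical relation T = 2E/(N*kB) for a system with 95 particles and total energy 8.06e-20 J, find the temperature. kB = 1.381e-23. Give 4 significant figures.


Step 1: Numerator = 2*E = 2*8.06e-20 = 1.612e-19 J
Step 2: Denominator = N*kB = 95*1.381e-23 = 1.312e-21
Step 3: T = 1.612e-19 / 1.312e-21 = 122.9 K

122.9


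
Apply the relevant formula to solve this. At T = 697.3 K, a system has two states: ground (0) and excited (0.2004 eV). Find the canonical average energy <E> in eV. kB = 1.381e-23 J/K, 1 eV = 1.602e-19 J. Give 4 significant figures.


Step 1: beta*E = 0.2004*1.602e-19/(1.381e-23*697.3) = 3.334
Step 2: exp(-beta*E) = 0.03566
Step 3: <E> = 0.2004*0.03566/(1+0.03566) = 0.006899 eV

0.006899


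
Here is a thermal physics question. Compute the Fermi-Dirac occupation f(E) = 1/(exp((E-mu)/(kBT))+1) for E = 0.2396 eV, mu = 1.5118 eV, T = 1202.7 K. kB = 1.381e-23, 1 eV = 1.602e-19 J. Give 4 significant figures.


Step 1: (E - mu) = 0.2396 - 1.5118 = -1.272 eV
Step 2: Convert: (E-mu)*eV = -2.038e-19 J
Step 3: x = (E-mu)*eV/(kB*T) = -12.27
Step 4: f = 1/(exp(-12.27)+1) = 1

1


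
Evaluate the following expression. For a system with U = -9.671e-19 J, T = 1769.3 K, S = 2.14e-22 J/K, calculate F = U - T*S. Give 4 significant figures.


Step 1: T*S = 1769.3 * 2.14e-22 = 3.786e-19 J
Step 2: F = U - T*S = -9.671e-19 - 3.786e-19
Step 3: F = -1.346e-18 J

-1.346e-18


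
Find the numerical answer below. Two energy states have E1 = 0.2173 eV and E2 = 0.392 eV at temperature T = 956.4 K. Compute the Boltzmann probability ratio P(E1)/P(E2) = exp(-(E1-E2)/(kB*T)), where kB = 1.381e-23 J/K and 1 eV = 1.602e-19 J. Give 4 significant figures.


Step 1: Compute energy difference dE = E1 - E2 = 0.2173 - 0.392 = -0.1747 eV
Step 2: Convert to Joules: dE_J = -0.1747 * 1.602e-19 = -2.799e-20 J
Step 3: Compute exponent = -dE_J / (kB * T) = -(-2.799e-20) / (1.381e-23 * 956.4) = 2.119
Step 4: P(E1)/P(E2) = exp(2.119) = 8.322

8.322


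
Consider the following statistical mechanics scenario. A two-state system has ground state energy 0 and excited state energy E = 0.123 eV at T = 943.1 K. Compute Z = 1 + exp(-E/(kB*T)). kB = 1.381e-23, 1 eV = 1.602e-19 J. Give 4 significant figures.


Step 1: Compute beta*E = E*eV/(kB*T) = 0.123*1.602e-19/(1.381e-23*943.1) = 1.513
Step 2: exp(-beta*E) = exp(-1.513) = 0.2203
Step 3: Z = 1 + 0.2203 = 1.22

1.22


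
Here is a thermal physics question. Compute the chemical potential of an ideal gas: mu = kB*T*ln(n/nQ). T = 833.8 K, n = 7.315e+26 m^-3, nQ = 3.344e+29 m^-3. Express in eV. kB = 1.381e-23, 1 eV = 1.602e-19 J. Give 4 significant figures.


Step 1: n/nQ = 7.315e+26/3.344e+29 = 0.002188
Step 2: ln(n/nQ) = -6.125
Step 3: mu = kB*T*ln(n/nQ) = 1.151e-20*-6.125 = -7.053e-20 J
Step 4: Convert to eV: -7.053e-20/1.602e-19 = -0.4402 eV

-0.4402


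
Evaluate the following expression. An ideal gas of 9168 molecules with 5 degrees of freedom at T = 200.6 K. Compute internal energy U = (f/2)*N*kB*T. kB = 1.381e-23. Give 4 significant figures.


Step 1: f/2 = 5/2 = 2.5
Step 2: N*kB*T = 9168*1.381e-23*200.6 = 2.54e-17
Step 3: U = 2.5 * 2.54e-17 = 6.349e-17 J

6.349e-17


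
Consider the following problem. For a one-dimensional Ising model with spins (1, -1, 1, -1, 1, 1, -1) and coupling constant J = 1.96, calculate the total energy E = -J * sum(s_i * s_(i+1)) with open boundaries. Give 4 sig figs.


Step 1: Nearest-neighbor products: -1, -1, -1, -1, 1, -1
Step 2: Sum of products = -4
Step 3: E = -1.96 * -4 = 7.84

7.84


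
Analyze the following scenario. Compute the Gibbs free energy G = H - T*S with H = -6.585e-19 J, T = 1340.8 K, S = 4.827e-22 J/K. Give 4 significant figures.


Step 1: T*S = 1340.8 * 4.827e-22 = 6.472e-19 J
Step 2: G = H - T*S = -6.585e-19 - 6.472e-19
Step 3: G = -1.306e-18 J

-1.306e-18


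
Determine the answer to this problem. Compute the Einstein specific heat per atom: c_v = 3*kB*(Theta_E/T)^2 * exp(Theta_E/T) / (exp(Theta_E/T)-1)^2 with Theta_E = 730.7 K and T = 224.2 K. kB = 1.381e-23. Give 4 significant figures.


Step 1: x = Theta_E/T = 730.7/224.2 = 3.259
Step 2: x^2 = 10.62
Step 3: exp(x) = 26.03
Step 4: c_v = 3*1.381e-23*10.62*26.03/(26.03-1)^2 = 1.829e-23

1.829e-23


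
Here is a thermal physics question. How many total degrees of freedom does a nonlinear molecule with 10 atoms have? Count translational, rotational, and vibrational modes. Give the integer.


Step 1: Translational DOF = 3
Step 2: Rotational DOF (nonlinear) = 3
Step 3: Vibrational DOF = 3*10 - 6 = 24
Step 4: Total = 3 + 3 + 24 = 30

30


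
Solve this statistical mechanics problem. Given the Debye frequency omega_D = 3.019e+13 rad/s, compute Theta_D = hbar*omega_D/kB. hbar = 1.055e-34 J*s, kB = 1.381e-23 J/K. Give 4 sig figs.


Step 1: hbar*omega_D = 1.055e-34 * 3.019e+13 = 3.185e-21 J
Step 2: Theta_D = 3.185e-21 / 1.381e-23
Step 3: Theta_D = 230.6 K

230.6


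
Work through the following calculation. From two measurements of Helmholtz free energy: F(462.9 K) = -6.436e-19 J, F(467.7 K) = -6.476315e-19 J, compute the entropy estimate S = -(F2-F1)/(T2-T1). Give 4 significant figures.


Step 1: dF = F2 - F1 = -6.476315e-19 - (-6.436e-19) = -4.0315e-21 J
Step 2: dT = T2 - T1 = 467.7 - 462.9 = 4.8 K
Step 3: S = -dF/dT = -(-4.0315e-21)/4.8 = 8.399e-22 J/K

8.399e-22


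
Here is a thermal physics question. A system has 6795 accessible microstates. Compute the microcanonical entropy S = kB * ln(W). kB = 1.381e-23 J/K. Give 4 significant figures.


Step 1: ln(W) = ln(6795) = 8.824
Step 2: S = kB * ln(W) = 1.381e-23 * 8.824
Step 3: S = 1.219e-22 J/K

1.219e-22


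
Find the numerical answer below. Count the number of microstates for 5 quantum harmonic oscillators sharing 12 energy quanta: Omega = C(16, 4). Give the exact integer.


Step 1: Use binomial coefficient C(16, 4)
Step 2: Numerator = 16! / 12!
Step 3: Denominator = 4!
Step 4: Omega = 1820

1820


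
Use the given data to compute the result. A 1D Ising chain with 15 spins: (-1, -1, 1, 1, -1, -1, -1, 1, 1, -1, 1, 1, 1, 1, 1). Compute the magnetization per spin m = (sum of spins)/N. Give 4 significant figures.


Step 1: Count up spins (+1): 9, down spins (-1): 6
Step 2: Total magnetization M = 9 - 6 = 3
Step 3: m = M/N = 3/15 = 0.2

0.2


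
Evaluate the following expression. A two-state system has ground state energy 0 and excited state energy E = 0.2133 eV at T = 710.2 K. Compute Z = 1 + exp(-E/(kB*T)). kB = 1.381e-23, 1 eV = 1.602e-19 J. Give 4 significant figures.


Step 1: Compute beta*E = E*eV/(kB*T) = 0.2133*1.602e-19/(1.381e-23*710.2) = 3.484
Step 2: exp(-beta*E) = exp(-3.484) = 0.03068
Step 3: Z = 1 + 0.03068 = 1.031

1.031


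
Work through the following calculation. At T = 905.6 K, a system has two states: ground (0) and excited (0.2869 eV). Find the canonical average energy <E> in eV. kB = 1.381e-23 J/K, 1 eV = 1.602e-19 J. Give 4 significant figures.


Step 1: beta*E = 0.2869*1.602e-19/(1.381e-23*905.6) = 3.675
Step 2: exp(-beta*E) = 0.02535
Step 3: <E> = 0.2869*0.02535/(1+0.02535) = 0.007093 eV

0.007093


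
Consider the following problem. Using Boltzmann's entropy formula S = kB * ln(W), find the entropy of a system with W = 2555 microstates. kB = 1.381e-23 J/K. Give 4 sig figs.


Step 1: ln(W) = ln(2555) = 7.846
Step 2: S = kB * ln(W) = 1.381e-23 * 7.846
Step 3: S = 1.084e-22 J/K

1.084e-22


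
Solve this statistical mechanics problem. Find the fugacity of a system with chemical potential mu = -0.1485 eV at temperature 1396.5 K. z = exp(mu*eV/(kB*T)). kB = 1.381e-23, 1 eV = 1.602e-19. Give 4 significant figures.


Step 1: Convert mu to Joules: -0.1485*1.602e-19 = -2.379e-20 J
Step 2: kB*T = 1.381e-23*1396.5 = 1.929e-20 J
Step 3: mu/(kB*T) = -1.234
Step 4: z = exp(-1.234) = 0.2913

0.2913


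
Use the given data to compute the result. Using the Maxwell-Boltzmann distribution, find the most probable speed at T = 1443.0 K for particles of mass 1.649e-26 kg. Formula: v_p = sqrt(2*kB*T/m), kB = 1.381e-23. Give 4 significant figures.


Step 1: Numerator = 2*kB*T = 2*1.381e-23*1443.0 = 3.986e-20
Step 2: Ratio = 3.986e-20 / 1.649e-26 = 2.417e+06
Step 3: v_p = sqrt(2.417e+06) = 1555 m/s

1555


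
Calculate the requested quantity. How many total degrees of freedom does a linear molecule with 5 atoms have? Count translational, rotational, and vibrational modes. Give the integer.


Step 1: Translational DOF = 3
Step 2: Rotational DOF (linear) = 2
Step 3: Vibrational DOF = 3*5 - 5 = 10
Step 4: Total = 3 + 2 + 10 = 15

15


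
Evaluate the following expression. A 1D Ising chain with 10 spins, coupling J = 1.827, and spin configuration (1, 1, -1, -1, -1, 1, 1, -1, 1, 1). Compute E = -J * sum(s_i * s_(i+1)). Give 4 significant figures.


Step 1: Nearest-neighbor products: 1, -1, 1, 1, -1, 1, -1, -1, 1
Step 2: Sum of products = 1
Step 3: E = -1.827 * 1 = -1.827

-1.827


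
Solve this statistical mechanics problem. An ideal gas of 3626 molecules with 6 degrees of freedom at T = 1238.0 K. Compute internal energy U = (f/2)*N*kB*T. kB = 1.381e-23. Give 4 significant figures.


Step 1: f/2 = 6/2 = 3.0
Step 2: N*kB*T = 3626*1.381e-23*1238.0 = 6.199e-17
Step 3: U = 3.0 * 6.199e-17 = 1.86e-16 J

1.86e-16


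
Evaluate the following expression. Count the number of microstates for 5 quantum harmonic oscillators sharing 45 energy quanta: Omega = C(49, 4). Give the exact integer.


Step 1: Use binomial coefficient C(49, 4)
Step 2: Numerator = 49! / 45!
Step 3: Denominator = 4!
Step 4: Omega = 211876

211876


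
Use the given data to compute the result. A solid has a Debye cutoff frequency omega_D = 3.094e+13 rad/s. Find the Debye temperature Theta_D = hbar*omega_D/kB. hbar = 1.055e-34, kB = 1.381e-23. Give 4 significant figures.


Step 1: hbar*omega_D = 1.055e-34 * 3.094e+13 = 3.264e-21 J
Step 2: Theta_D = 3.264e-21 / 1.381e-23
Step 3: Theta_D = 236.4 K

236.4


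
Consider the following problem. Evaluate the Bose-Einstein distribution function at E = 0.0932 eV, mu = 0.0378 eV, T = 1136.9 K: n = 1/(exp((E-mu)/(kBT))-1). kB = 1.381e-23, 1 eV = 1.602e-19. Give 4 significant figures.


Step 1: (E - mu) = 0.0554 eV
Step 2: x = (E-mu)*eV/(kB*T) = 0.0554*1.602e-19/(1.381e-23*1136.9) = 0.5653
Step 3: exp(x) = 1.76
Step 4: n = 1/(exp(x)-1) = 1.316

1.316


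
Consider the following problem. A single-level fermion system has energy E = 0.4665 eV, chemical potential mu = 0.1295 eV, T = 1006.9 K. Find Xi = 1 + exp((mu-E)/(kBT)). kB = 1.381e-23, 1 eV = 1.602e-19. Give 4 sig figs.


Step 1: (mu - E) = 0.1295 - 0.4665 = -0.337 eV
Step 2: x = (mu-E)*eV/(kB*T) = -0.337*1.602e-19/(1.381e-23*1006.9) = -3.883
Step 3: exp(x) = 0.0206
Step 4: Xi = 1 + 0.0206 = 1.021

1.021


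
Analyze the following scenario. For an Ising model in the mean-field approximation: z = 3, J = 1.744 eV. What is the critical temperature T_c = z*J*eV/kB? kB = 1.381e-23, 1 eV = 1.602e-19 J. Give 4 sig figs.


Step 1: z*J = 3*1.744 = 5.232 eV
Step 2: Convert to Joules: 5.232*1.602e-19 = 8.382e-19 J
Step 3: T_c = 8.382e-19 / 1.381e-23 = 6.069e+04 K

6.069e+04


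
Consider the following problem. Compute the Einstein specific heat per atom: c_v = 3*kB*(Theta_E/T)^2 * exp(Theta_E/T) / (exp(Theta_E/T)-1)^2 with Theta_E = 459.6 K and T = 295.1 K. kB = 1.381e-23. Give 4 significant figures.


Step 1: x = Theta_E/T = 459.6/295.1 = 1.557
Step 2: x^2 = 2.426
Step 3: exp(x) = 4.747
Step 4: c_v = 3*1.381e-23*2.426*4.747/(4.747-1)^2 = 3.398e-23

3.398e-23


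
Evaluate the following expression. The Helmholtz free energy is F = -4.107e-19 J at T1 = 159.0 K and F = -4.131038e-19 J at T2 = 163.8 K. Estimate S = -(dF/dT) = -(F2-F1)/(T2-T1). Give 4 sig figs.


Step 1: dF = F2 - F1 = -4.131038e-19 - (-4.107e-19) = -2.4038e-21 J
Step 2: dT = T2 - T1 = 163.8 - 159.0 = 4.8 K
Step 3: S = -dF/dT = -(-2.4038e-21)/4.8 = 5.008e-22 J/K

5.008e-22


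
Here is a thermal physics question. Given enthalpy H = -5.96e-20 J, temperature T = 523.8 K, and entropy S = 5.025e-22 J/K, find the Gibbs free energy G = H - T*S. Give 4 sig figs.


Step 1: T*S = 523.8 * 5.025e-22 = 2.632e-19 J
Step 2: G = H - T*S = -5.96e-20 - 2.632e-19
Step 3: G = -3.228e-19 J

-3.228e-19


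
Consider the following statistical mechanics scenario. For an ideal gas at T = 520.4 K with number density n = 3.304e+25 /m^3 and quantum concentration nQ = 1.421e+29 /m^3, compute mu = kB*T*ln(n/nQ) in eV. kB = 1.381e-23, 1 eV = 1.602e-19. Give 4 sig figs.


Step 1: n/nQ = 3.304e+25/1.421e+29 = 0.0002325
Step 2: ln(n/nQ) = -8.367
Step 3: mu = kB*T*ln(n/nQ) = 7.187e-21*-8.367 = -6.013e-20 J
Step 4: Convert to eV: -6.013e-20/1.602e-19 = -0.3753 eV

-0.3753


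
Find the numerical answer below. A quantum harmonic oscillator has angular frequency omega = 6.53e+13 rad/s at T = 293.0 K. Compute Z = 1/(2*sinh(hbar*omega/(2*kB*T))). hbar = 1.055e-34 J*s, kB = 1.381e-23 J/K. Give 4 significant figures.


Step 1: Compute x = hbar*omega/(kB*T) = 1.055e-34*6.53e+13/(1.381e-23*293.0) = 1.703
Step 2: x/2 = 0.8513
Step 3: sinh(x/2) = 0.9579
Step 4: Z = 1/(2*0.9579) = 0.522

0.522


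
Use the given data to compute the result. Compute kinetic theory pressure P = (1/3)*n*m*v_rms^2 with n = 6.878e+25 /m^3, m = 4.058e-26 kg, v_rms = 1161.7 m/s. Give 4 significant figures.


Step 1: v_rms^2 = 1161.7^2 = 1.35e+06
Step 2: n*m = 6.878e+25*4.058e-26 = 2.791
Step 3: P = (1/3)*2.791*1.35e+06 = 1.256e+06 Pa

1.256e+06


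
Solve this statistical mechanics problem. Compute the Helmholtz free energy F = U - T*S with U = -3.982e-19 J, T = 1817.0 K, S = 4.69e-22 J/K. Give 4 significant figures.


Step 1: T*S = 1817.0 * 4.69e-22 = 8.522e-19 J
Step 2: F = U - T*S = -3.982e-19 - 8.522e-19
Step 3: F = -1.25e-18 J

-1.25e-18


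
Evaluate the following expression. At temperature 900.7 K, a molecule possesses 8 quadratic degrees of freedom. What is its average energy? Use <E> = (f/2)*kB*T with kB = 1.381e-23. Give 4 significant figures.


Step 1: f/2 = 8/2 = 4
Step 2: kB*T = 1.381e-23 * 900.7 = 1.244e-20
Step 3: <E> = 4 * 1.244e-20 = 4.975e-20 J

4.975e-20


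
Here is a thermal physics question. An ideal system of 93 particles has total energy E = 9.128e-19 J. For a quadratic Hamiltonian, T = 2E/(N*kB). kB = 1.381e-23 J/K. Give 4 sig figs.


Step 1: Numerator = 2*E = 2*9.128e-19 = 1.826e-18 J
Step 2: Denominator = N*kB = 93*1.381e-23 = 1.284e-21
Step 3: T = 1.826e-18 / 1.284e-21 = 1421 K

1421


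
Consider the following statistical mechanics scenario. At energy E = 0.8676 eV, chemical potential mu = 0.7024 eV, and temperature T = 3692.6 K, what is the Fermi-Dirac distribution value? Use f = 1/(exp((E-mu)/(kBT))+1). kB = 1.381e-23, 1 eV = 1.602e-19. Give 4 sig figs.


Step 1: (E - mu) = 0.8676 - 0.7024 = 0.1652 eV
Step 2: Convert: (E-mu)*eV = 2.647e-20 J
Step 3: x = (E-mu)*eV/(kB*T) = 0.519
Step 4: f = 1/(exp(0.519)+1) = 0.3731

0.3731


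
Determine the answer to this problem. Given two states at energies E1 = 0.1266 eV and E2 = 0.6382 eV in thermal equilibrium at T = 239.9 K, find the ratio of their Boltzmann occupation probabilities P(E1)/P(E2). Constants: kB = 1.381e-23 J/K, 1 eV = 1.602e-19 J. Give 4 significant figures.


Step 1: Compute energy difference dE = E1 - E2 = 0.1266 - 0.6382 = -0.5116 eV
Step 2: Convert to Joules: dE_J = -0.5116 * 1.602e-19 = -8.196e-20 J
Step 3: Compute exponent = -dE_J / (kB * T) = -(-8.196e-20) / (1.381e-23 * 239.9) = 24.74
Step 4: P(E1)/P(E2) = exp(24.74) = 5.542e+10

5.542e+10


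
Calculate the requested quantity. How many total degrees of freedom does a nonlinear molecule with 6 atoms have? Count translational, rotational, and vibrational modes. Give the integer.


Step 1: Translational DOF = 3
Step 2: Rotational DOF (nonlinear) = 3
Step 3: Vibrational DOF = 3*6 - 6 = 12
Step 4: Total = 3 + 3 + 12 = 18

18


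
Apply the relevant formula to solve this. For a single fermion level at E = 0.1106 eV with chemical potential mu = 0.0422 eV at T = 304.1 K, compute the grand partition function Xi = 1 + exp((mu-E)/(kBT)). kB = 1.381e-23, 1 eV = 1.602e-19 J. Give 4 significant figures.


Step 1: (mu - E) = 0.0422 - 0.1106 = -0.0684 eV
Step 2: x = (mu-E)*eV/(kB*T) = -0.0684*1.602e-19/(1.381e-23*304.1) = -2.609
Step 3: exp(x) = 0.07359
Step 4: Xi = 1 + 0.07359 = 1.074

1.074


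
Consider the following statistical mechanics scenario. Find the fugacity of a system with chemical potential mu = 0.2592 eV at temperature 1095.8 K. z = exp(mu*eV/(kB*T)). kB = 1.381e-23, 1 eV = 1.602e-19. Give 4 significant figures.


Step 1: Convert mu to Joules: 0.2592*1.602e-19 = 4.152e-20 J
Step 2: kB*T = 1.381e-23*1095.8 = 1.513e-20 J
Step 3: mu/(kB*T) = 2.744
Step 4: z = exp(2.744) = 15.55

15.55


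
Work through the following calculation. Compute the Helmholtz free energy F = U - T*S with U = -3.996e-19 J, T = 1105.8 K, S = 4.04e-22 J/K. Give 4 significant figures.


Step 1: T*S = 1105.8 * 4.04e-22 = 4.467e-19 J
Step 2: F = U - T*S = -3.996e-19 - 4.467e-19
Step 3: F = -8.463e-19 J

-8.463e-19


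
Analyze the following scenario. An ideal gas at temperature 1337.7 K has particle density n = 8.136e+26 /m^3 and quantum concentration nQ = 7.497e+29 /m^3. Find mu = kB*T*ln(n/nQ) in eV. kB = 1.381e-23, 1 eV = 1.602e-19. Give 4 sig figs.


Step 1: n/nQ = 8.136e+26/7.497e+29 = 0.001085
Step 2: ln(n/nQ) = -6.826
Step 3: mu = kB*T*ln(n/nQ) = 1.847e-20*-6.826 = -1.261e-19 J
Step 4: Convert to eV: -1.261e-19/1.602e-19 = -0.7871 eV

-0.7871


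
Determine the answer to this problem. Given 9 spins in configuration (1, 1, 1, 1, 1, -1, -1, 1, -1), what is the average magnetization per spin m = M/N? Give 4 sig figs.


Step 1: Count up spins (+1): 6, down spins (-1): 3
Step 2: Total magnetization M = 6 - 3 = 3
Step 3: m = M/N = 3/9 = 0.3333

0.3333


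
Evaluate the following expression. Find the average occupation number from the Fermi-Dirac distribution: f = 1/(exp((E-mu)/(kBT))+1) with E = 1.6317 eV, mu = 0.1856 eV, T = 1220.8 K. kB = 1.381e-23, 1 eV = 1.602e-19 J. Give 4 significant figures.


Step 1: (E - mu) = 1.6317 - 0.1856 = 1.446 eV
Step 2: Convert: (E-mu)*eV = 2.317e-19 J
Step 3: x = (E-mu)*eV/(kB*T) = 13.74
Step 4: f = 1/(exp(13.74)+1) = 1.077e-06

1.077e-06


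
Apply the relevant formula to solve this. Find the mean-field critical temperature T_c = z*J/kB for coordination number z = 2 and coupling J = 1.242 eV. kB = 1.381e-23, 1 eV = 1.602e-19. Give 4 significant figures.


Step 1: z*J = 2*1.242 = 2.484 eV
Step 2: Convert to Joules: 2.484*1.602e-19 = 3.979e-19 J
Step 3: T_c = 3.979e-19 / 1.381e-23 = 2.882e+04 K

2.882e+04


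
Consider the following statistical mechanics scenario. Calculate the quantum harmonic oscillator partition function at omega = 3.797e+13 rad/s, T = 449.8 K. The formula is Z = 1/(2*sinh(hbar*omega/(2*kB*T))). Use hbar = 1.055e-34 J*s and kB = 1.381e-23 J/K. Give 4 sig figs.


Step 1: Compute x = hbar*omega/(kB*T) = 1.055e-34*3.797e+13/(1.381e-23*449.8) = 0.6449
Step 2: x/2 = 0.3224
Step 3: sinh(x/2) = 0.3281
Step 4: Z = 1/(2*0.3281) = 1.524

1.524


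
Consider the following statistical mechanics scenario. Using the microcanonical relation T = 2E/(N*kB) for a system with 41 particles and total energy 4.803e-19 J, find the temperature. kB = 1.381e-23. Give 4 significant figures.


Step 1: Numerator = 2*E = 2*4.803e-19 = 9.606e-19 J
Step 2: Denominator = N*kB = 41*1.381e-23 = 5.662e-22
Step 3: T = 9.606e-19 / 5.662e-22 = 1697 K

1697


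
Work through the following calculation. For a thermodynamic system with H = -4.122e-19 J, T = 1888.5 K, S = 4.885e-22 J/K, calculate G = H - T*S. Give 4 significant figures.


Step 1: T*S = 1888.5 * 4.885e-22 = 9.225e-19 J
Step 2: G = H - T*S = -4.122e-19 - 9.225e-19
Step 3: G = -1.335e-18 J

-1.335e-18


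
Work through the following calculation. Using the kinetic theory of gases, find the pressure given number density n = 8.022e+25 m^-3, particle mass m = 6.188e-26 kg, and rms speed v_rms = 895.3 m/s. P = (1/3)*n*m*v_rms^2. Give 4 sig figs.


Step 1: v_rms^2 = 895.3^2 = 8.016e+05
Step 2: n*m = 8.022e+25*6.188e-26 = 4.964
Step 3: P = (1/3)*4.964*8.016e+05 = 1.326e+06 Pa

1.326e+06


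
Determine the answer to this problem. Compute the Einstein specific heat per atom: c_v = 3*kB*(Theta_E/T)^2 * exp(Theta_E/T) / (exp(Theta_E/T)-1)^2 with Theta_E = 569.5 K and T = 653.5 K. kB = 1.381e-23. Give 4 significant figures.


Step 1: x = Theta_E/T = 569.5/653.5 = 0.8715
Step 2: x^2 = 0.7594
Step 3: exp(x) = 2.39
Step 4: c_v = 3*1.381e-23*0.7594*2.39/(2.39-1)^2 = 3.89e-23

3.89e-23


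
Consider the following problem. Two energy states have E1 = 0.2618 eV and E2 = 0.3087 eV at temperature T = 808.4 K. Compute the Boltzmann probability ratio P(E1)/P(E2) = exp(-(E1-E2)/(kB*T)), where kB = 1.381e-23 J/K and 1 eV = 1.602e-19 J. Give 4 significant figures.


Step 1: Compute energy difference dE = E1 - E2 = 0.2618 - 0.3087 = -0.0469 eV
Step 2: Convert to Joules: dE_J = -0.0469 * 1.602e-19 = -7.513e-21 J
Step 3: Compute exponent = -dE_J / (kB * T) = -(-7.513e-21) / (1.381e-23 * 808.4) = 0.673
Step 4: P(E1)/P(E2) = exp(0.673) = 1.96

1.96


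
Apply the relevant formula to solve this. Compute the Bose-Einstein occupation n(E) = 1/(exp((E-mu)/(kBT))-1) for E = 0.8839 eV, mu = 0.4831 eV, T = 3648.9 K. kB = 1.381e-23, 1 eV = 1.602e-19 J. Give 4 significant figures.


Step 1: (E - mu) = 0.4008 eV
Step 2: x = (E-mu)*eV/(kB*T) = 0.4008*1.602e-19/(1.381e-23*3648.9) = 1.274
Step 3: exp(x) = 3.576
Step 4: n = 1/(exp(x)-1) = 0.3882

0.3882


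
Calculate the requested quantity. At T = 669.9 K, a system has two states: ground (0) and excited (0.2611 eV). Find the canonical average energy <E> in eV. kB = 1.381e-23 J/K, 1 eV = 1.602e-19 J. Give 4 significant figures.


Step 1: beta*E = 0.2611*1.602e-19/(1.381e-23*669.9) = 4.521
Step 2: exp(-beta*E) = 0.01087
Step 3: <E> = 0.2611*0.01087/(1+0.01087) = 0.002809 eV

0.002809


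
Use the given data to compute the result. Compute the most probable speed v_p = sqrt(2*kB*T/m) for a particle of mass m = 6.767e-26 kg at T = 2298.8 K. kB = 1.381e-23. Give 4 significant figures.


Step 1: Numerator = 2*kB*T = 2*1.381e-23*2298.8 = 6.349e-20
Step 2: Ratio = 6.349e-20 / 6.767e-26 = 9.383e+05
Step 3: v_p = sqrt(9.383e+05) = 968.6 m/s

968.6


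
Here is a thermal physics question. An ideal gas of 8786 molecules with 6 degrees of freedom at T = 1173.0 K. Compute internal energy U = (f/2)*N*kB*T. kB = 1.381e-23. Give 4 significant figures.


Step 1: f/2 = 6/2 = 3.0
Step 2: N*kB*T = 8786*1.381e-23*1173.0 = 1.423e-16
Step 3: U = 3.0 * 1.423e-16 = 4.27e-16 J

4.27e-16


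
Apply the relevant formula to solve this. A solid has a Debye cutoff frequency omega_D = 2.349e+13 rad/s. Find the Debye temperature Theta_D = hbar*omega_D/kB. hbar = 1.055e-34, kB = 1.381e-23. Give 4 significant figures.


Step 1: hbar*omega_D = 1.055e-34 * 2.349e+13 = 2.478e-21 J
Step 2: Theta_D = 2.478e-21 / 1.381e-23
Step 3: Theta_D = 179.4 K

179.4


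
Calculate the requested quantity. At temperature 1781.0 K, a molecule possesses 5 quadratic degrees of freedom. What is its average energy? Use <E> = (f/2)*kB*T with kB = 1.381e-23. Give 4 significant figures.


Step 1: f/2 = 5/2 = 2.5
Step 2: kB*T = 1.381e-23 * 1781.0 = 2.46e-20
Step 3: <E> = 2.5 * 2.46e-20 = 6.149e-20 J

6.149e-20


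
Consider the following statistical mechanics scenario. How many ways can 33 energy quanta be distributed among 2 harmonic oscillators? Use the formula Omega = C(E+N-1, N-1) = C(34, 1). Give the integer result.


Step 1: Use binomial coefficient C(34, 1)
Step 2: Numerator = 34! / 33!
Step 3: Denominator = 1!
Step 4: Omega = 34

34


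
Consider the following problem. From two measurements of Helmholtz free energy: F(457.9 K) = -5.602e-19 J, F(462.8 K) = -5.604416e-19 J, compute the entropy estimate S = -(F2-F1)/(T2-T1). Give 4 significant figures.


Step 1: dF = F2 - F1 = -5.604416e-19 - (-5.602e-19) = -2.416e-22 J
Step 2: dT = T2 - T1 = 462.8 - 457.9 = 4.9 K
Step 3: S = -dF/dT = -(-2.416e-22)/4.9 = 4.931e-23 J/K

4.931e-23


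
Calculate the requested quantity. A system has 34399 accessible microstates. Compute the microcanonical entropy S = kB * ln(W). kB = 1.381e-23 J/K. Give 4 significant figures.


Step 1: ln(W) = ln(34399) = 10.45
Step 2: S = kB * ln(W) = 1.381e-23 * 10.45
Step 3: S = 1.443e-22 J/K

1.443e-22


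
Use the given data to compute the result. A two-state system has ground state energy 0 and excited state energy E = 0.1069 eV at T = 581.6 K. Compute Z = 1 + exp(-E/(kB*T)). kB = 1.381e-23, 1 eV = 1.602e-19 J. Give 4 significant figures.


Step 1: Compute beta*E = E*eV/(kB*T) = 0.1069*1.602e-19/(1.381e-23*581.6) = 2.132
Step 2: exp(-beta*E) = exp(-2.132) = 0.1186
Step 3: Z = 1 + 0.1186 = 1.119

1.119


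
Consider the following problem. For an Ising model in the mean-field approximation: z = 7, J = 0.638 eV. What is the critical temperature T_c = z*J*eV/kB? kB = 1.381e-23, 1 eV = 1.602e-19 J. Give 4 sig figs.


Step 1: z*J = 7*0.638 = 4.466 eV
Step 2: Convert to Joules: 4.466*1.602e-19 = 7.155e-19 J
Step 3: T_c = 7.155e-19 / 1.381e-23 = 5.181e+04 K

5.181e+04


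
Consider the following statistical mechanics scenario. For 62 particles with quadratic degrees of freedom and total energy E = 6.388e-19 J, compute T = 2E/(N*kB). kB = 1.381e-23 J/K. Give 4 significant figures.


Step 1: Numerator = 2*E = 2*6.388e-19 = 1.278e-18 J
Step 2: Denominator = N*kB = 62*1.381e-23 = 8.562e-22
Step 3: T = 1.278e-18 / 8.562e-22 = 1492 K

1492


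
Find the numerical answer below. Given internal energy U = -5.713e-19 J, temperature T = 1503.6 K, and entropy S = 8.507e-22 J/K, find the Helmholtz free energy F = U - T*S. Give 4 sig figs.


Step 1: T*S = 1503.6 * 8.507e-22 = 1.279e-18 J
Step 2: F = U - T*S = -5.713e-19 - 1.279e-18
Step 3: F = -1.85e-18 J

-1.85e-18


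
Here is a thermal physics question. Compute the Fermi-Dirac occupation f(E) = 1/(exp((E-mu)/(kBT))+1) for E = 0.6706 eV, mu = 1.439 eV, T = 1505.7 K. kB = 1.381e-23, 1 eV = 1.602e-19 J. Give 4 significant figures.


Step 1: (E - mu) = 0.6706 - 1.439 = -0.7684 eV
Step 2: Convert: (E-mu)*eV = -1.231e-19 J
Step 3: x = (E-mu)*eV/(kB*T) = -5.92
Step 4: f = 1/(exp(-5.92)+1) = 0.9973

0.9973


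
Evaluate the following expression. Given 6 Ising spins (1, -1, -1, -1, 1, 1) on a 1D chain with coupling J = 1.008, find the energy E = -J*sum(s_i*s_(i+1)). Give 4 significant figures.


Step 1: Nearest-neighbor products: -1, 1, 1, -1, 1
Step 2: Sum of products = 1
Step 3: E = -1.008 * 1 = -1.008

-1.008


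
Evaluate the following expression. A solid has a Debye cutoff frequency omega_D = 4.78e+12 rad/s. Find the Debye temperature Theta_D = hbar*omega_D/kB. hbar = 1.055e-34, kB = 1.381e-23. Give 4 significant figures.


Step 1: hbar*omega_D = 1.055e-34 * 4.78e+12 = 5.043e-22 J
Step 2: Theta_D = 5.043e-22 / 1.381e-23
Step 3: Theta_D = 36.52 K

36.52


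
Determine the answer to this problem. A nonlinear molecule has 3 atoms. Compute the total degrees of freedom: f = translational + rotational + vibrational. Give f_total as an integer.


Step 1: Translational DOF = 3
Step 2: Rotational DOF (nonlinear) = 3
Step 3: Vibrational DOF = 3*3 - 6 = 3
Step 4: Total = 3 + 3 + 3 = 9

9


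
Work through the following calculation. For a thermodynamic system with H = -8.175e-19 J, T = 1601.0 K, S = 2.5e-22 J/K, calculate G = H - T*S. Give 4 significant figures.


Step 1: T*S = 1601.0 * 2.5e-22 = 4.002e-19 J
Step 2: G = H - T*S = -8.175e-19 - 4.002e-19
Step 3: G = -1.218e-18 J

-1.218e-18


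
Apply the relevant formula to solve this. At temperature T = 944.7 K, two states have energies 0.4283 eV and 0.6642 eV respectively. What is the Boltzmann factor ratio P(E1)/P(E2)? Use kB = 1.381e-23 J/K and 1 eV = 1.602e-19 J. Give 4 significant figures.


Step 1: Compute energy difference dE = E1 - E2 = 0.4283 - 0.6642 = -0.2359 eV
Step 2: Convert to Joules: dE_J = -0.2359 * 1.602e-19 = -3.779e-20 J
Step 3: Compute exponent = -dE_J / (kB * T) = -(-3.779e-20) / (1.381e-23 * 944.7) = 2.897
Step 4: P(E1)/P(E2) = exp(2.897) = 18.11

18.11


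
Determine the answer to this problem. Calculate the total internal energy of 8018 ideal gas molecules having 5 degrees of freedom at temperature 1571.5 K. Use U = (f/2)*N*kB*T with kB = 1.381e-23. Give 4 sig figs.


Step 1: f/2 = 5/2 = 2.5
Step 2: N*kB*T = 8018*1.381e-23*1571.5 = 1.74e-16
Step 3: U = 2.5 * 1.74e-16 = 4.35e-16 J

4.35e-16


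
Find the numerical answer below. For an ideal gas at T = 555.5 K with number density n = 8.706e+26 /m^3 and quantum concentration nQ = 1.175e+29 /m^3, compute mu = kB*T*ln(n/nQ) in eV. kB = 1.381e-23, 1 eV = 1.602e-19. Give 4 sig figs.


Step 1: n/nQ = 8.706e+26/1.175e+29 = 0.007409
Step 2: ln(n/nQ) = -4.905
Step 3: mu = kB*T*ln(n/nQ) = 7.671e-21*-4.905 = -3.763e-20 J
Step 4: Convert to eV: -3.763e-20/1.602e-19 = -0.2349 eV

-0.2349


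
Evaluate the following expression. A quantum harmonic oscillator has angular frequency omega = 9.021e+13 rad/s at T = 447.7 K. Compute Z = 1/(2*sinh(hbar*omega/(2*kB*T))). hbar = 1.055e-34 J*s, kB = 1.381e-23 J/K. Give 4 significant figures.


Step 1: Compute x = hbar*omega/(kB*T) = 1.055e-34*9.021e+13/(1.381e-23*447.7) = 1.539
Step 2: x/2 = 0.7697
Step 3: sinh(x/2) = 0.8479
Step 4: Z = 1/(2*0.8479) = 0.5897

0.5897


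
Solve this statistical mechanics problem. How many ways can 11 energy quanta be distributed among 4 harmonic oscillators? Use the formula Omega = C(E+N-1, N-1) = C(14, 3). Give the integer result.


Step 1: Use binomial coefficient C(14, 3)
Step 2: Numerator = 14! / 11!
Step 3: Denominator = 3!
Step 4: Omega = 364

364


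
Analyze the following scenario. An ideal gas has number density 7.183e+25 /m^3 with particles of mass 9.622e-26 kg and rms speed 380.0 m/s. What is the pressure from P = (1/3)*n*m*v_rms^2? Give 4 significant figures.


Step 1: v_rms^2 = 380.0^2 = 1.444e+05
Step 2: n*m = 7.183e+25*9.622e-26 = 6.911
Step 3: P = (1/3)*6.911*1.444e+05 = 3.327e+05 Pa

3.327e+05


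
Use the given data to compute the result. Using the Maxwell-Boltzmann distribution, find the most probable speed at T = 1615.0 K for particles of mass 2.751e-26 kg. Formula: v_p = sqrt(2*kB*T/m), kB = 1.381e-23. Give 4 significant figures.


Step 1: Numerator = 2*kB*T = 2*1.381e-23*1615.0 = 4.461e-20
Step 2: Ratio = 4.461e-20 / 2.751e-26 = 1.621e+06
Step 3: v_p = sqrt(1.621e+06) = 1273 m/s

1273


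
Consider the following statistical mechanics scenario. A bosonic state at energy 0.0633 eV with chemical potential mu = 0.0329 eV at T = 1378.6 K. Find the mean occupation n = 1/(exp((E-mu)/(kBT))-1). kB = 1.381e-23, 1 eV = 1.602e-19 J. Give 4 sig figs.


Step 1: (E - mu) = 0.0304 eV
Step 2: x = (E-mu)*eV/(kB*T) = 0.0304*1.602e-19/(1.381e-23*1378.6) = 0.2558
Step 3: exp(x) = 1.291
Step 4: n = 1/(exp(x)-1) = 3.431

3.431


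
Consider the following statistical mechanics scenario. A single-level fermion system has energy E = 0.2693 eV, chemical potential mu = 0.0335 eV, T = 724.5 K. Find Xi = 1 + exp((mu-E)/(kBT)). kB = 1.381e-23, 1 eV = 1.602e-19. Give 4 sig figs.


Step 1: (mu - E) = 0.0335 - 0.2693 = -0.2358 eV
Step 2: x = (mu-E)*eV/(kB*T) = -0.2358*1.602e-19/(1.381e-23*724.5) = -3.775
Step 3: exp(x) = 0.02293
Step 4: Xi = 1 + 0.02293 = 1.023

1.023


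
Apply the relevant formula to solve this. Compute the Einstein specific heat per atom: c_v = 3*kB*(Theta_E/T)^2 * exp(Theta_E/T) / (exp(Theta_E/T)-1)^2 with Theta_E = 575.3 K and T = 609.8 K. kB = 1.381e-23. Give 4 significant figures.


Step 1: x = Theta_E/T = 575.3/609.8 = 0.9434
Step 2: x^2 = 0.89
Step 3: exp(x) = 2.569
Step 4: c_v = 3*1.381e-23*0.89*2.569/(2.569-1)^2 = 3.849e-23

3.849e-23


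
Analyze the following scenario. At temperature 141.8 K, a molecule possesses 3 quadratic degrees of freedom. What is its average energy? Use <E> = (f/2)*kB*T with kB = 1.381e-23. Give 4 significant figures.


Step 1: f/2 = 3/2 = 1.5
Step 2: kB*T = 1.381e-23 * 141.8 = 1.958e-21
Step 3: <E> = 1.5 * 1.958e-21 = 2.937e-21 J

2.937e-21


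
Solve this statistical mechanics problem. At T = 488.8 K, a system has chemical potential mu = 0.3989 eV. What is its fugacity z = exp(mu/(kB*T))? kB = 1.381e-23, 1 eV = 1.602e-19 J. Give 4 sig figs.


Step 1: Convert mu to Joules: 0.3989*1.602e-19 = 6.39e-20 J
Step 2: kB*T = 1.381e-23*488.8 = 6.75e-21 J
Step 3: mu/(kB*T) = 9.467
Step 4: z = exp(9.467) = 1.292e+04

1.292e+04


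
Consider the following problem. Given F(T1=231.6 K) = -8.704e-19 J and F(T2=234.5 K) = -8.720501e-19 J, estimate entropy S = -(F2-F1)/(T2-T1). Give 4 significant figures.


Step 1: dF = F2 - F1 = -8.720501e-19 - (-8.704e-19) = -1.6501e-21 J
Step 2: dT = T2 - T1 = 234.5 - 231.6 = 2.9 K
Step 3: S = -dF/dT = -(-1.6501e-21)/2.9 = 5.69e-22 J/K

5.69e-22


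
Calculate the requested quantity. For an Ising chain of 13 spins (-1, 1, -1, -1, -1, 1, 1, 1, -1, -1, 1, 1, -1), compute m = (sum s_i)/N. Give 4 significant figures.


Step 1: Count up spins (+1): 6, down spins (-1): 7
Step 2: Total magnetization M = 6 - 7 = -1
Step 3: m = M/N = -1/13 = -0.07692

-0.07692


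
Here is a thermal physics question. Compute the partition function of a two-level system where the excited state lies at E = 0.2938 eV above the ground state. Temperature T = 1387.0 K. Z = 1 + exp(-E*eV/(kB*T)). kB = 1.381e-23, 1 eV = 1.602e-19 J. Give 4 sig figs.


Step 1: Compute beta*E = E*eV/(kB*T) = 0.2938*1.602e-19/(1.381e-23*1387.0) = 2.457
Step 2: exp(-beta*E) = exp(-2.457) = 0.08567
Step 3: Z = 1 + 0.08567 = 1.086

1.086


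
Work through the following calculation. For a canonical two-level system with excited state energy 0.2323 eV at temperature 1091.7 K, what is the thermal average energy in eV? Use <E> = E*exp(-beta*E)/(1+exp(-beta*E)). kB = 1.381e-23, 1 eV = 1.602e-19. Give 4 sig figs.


Step 1: beta*E = 0.2323*1.602e-19/(1.381e-23*1091.7) = 2.468
Step 2: exp(-beta*E) = 0.08472
Step 3: <E> = 0.2323*0.08472/(1+0.08472) = 0.01814 eV

0.01814


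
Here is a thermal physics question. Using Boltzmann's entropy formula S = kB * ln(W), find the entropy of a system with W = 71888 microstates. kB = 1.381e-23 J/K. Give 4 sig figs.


Step 1: ln(W) = ln(71888) = 11.18
Step 2: S = kB * ln(W) = 1.381e-23 * 11.18
Step 3: S = 1.544e-22 J/K

1.544e-22


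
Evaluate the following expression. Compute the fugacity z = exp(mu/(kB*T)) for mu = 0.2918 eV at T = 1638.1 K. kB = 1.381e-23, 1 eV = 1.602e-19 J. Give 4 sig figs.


Step 1: Convert mu to Joules: 0.2918*1.602e-19 = 4.675e-20 J
Step 2: kB*T = 1.381e-23*1638.1 = 2.262e-20 J
Step 3: mu/(kB*T) = 2.066
Step 4: z = exp(2.066) = 7.896

7.896


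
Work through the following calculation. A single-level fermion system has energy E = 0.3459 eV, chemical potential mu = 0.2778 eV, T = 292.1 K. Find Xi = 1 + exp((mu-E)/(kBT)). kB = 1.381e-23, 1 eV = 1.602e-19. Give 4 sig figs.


Step 1: (mu - E) = 0.2778 - 0.3459 = -0.0681 eV
Step 2: x = (mu-E)*eV/(kB*T) = -0.0681*1.602e-19/(1.381e-23*292.1) = -2.704
Step 3: exp(x) = 0.0669
Step 4: Xi = 1 + 0.0669 = 1.067

1.067


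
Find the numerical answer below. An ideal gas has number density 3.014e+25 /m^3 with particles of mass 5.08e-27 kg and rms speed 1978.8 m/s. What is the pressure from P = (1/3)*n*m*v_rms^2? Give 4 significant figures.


Step 1: v_rms^2 = 1978.8^2 = 3.916e+06
Step 2: n*m = 3.014e+25*5.08e-27 = 0.1531
Step 3: P = (1/3)*0.1531*3.916e+06 = 1.998e+05 Pa

1.998e+05


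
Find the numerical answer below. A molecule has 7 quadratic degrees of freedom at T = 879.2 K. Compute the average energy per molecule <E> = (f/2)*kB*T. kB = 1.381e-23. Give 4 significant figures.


Step 1: f/2 = 7/2 = 3.5
Step 2: kB*T = 1.381e-23 * 879.2 = 1.214e-20
Step 3: <E> = 3.5 * 1.214e-20 = 4.25e-20 J

4.25e-20


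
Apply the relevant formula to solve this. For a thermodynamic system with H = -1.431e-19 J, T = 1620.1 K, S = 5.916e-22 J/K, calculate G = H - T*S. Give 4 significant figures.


Step 1: T*S = 1620.1 * 5.916e-22 = 9.585e-19 J
Step 2: G = H - T*S = -1.431e-19 - 9.585e-19
Step 3: G = -1.102e-18 J

-1.102e-18


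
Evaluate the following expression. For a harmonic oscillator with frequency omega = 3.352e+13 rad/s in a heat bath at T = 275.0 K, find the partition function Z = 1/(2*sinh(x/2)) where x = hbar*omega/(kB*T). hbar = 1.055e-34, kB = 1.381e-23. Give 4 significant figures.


Step 1: Compute x = hbar*omega/(kB*T) = 1.055e-34*3.352e+13/(1.381e-23*275.0) = 0.9312
Step 2: x/2 = 0.4656
Step 3: sinh(x/2) = 0.4826
Step 4: Z = 1/(2*0.4826) = 1.036

1.036


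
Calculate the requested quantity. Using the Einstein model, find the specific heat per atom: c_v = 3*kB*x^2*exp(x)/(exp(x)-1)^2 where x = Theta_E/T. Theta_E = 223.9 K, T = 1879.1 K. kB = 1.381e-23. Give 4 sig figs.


Step 1: x = Theta_E/T = 223.9/1879.1 = 0.1192
Step 2: x^2 = 0.0142
Step 3: exp(x) = 1.127
Step 4: c_v = 3*1.381e-23*0.0142*1.127/(1.127-1)^2 = 4.138e-23

4.138e-23


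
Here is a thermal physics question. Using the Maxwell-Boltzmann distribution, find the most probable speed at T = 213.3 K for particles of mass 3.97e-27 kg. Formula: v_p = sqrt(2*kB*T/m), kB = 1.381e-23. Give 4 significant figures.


Step 1: Numerator = 2*kB*T = 2*1.381e-23*213.3 = 5.891e-21
Step 2: Ratio = 5.891e-21 / 3.97e-27 = 1.484e+06
Step 3: v_p = sqrt(1.484e+06) = 1218 m/s

1218


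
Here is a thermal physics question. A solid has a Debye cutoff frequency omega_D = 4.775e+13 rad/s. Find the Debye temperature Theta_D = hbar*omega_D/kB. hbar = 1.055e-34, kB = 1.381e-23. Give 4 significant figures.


Step 1: hbar*omega_D = 1.055e-34 * 4.775e+13 = 5.038e-21 J
Step 2: Theta_D = 5.038e-21 / 1.381e-23
Step 3: Theta_D = 364.8 K

364.8


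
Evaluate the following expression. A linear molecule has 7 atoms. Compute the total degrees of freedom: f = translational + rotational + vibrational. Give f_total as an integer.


Step 1: Translational DOF = 3
Step 2: Rotational DOF (linear) = 2
Step 3: Vibrational DOF = 3*7 - 5 = 16
Step 4: Total = 3 + 2 + 16 = 21

21


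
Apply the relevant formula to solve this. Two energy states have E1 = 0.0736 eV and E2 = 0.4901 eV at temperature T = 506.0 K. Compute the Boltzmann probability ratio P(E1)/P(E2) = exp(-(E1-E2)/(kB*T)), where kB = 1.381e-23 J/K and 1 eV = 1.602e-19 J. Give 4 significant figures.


Step 1: Compute energy difference dE = E1 - E2 = 0.0736 - 0.4901 = -0.4165 eV
Step 2: Convert to Joules: dE_J = -0.4165 * 1.602e-19 = -6.672e-20 J
Step 3: Compute exponent = -dE_J / (kB * T) = -(-6.672e-20) / (1.381e-23 * 506.0) = 9.548
Step 4: P(E1)/P(E2) = exp(9.548) = 1.402e+04

1.402e+04


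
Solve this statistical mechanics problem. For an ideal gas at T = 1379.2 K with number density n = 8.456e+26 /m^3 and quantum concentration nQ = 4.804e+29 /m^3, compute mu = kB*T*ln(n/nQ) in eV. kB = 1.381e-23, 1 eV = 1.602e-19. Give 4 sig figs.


Step 1: n/nQ = 8.456e+26/4.804e+29 = 0.00176
Step 2: ln(n/nQ) = -6.342
Step 3: mu = kB*T*ln(n/nQ) = 1.905e-20*-6.342 = -1.208e-19 J
Step 4: Convert to eV: -1.208e-19/1.602e-19 = -0.7541 eV

-0.7541
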